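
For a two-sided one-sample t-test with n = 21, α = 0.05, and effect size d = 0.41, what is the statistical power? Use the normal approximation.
Power ≈ 0.47

Power calculation (one-sample t-test, normal approximation):
z_β = d · √n - z_{α/2}
z_β = 0.41 · √21 - 1.960
z_β = 0.41 · 4.583 - 1.960
z_β = -0.081

Power = Φ(z_β) = Φ(-0.081) ≈ 0.468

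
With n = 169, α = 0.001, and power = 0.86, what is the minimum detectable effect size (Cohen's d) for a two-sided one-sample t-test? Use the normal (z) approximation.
d ≈ 0.34

Minimum detectable effect (one-sample t-test, normal approximation):
d = (z_{α/2} + z_β) / √n
d = (3.291 + 1.080) / √169
d = 4.371 / 13.000
d ≈ 0.34

By Cohen's convention (0.2 small / 0.5 medium / 0.8 large): small effect.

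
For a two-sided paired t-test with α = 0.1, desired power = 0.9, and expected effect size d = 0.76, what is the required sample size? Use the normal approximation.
n = 15 pairs

Sample size formula (paired t-test, normal approximation):
n = ((z_{α/2} + z_β) / d)²

z_{α/2} = 1.645 (for α = 0.1, two-sided)
z_β = 1.282 (for power = 0.9)
d = 0.76

n = ((1.645 + 1.282) / 0.76)²
n = (3.851)²
n ≈ 14.83
Round up to the next whole number: n = 15 pairs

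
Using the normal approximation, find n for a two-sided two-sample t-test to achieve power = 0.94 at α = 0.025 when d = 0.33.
n = 265 per group

Sample size formula (two-sample t-test, normal approximation):
n = 2 · ((z_{α/2} + z_β) / d)²

z_{α/2} = 2.241 (for α = 0.025, two-sided)
z_β = 1.555 (for power = 0.94)
d = 0.33

n = 2 · ((2.241 + 1.555) / 0.33)²
n = 2 · (11.503)²
n ≈ 264.64
Round up to the next whole number: n = 265 per group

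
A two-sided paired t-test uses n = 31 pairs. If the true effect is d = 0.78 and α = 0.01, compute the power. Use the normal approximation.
Power ≈ 0.96

Power calculation (paired t-test, normal approximation):
z_β = d · √n - z_{α/2}
z_β = 0.78 · √31 - 2.576
z_β = 0.78 · 5.568 - 2.576
z_β = 1.767

Power = Φ(z_β) = Φ(1.767) ≈ 0.961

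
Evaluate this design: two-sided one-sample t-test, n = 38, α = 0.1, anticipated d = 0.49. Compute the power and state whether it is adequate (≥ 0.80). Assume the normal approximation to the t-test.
Power ≈ 0.92; the study is adequately powered (power ≥ 0.80)

Power calculation (one-sample t-test, normal approximation):
z_β = d · √n - z_{α/2}
z_β = 0.49 · √38 - 1.645
z_β = 0.49 · 6.164 - 1.645
z_β = 1.376

Power = Φ(z_β) = Φ(1.376) ≈ 0.916

Effect size d = 0.49 is small by Cohen's convention (0.2/0.5/0.8).

Threshold: power ≥ 0.80 is conventionally adequate.
Power ≈ 0.92 → the study is adequately powered (power ≥ 0.80).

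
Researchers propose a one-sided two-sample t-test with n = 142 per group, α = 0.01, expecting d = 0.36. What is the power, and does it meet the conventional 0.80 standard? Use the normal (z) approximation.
Power ≈ 0.76; the study is underpowered (power < 0.80)

Power calculation (two-sample t-test, normal approximation):
z_β = d · √(n/2) - z_α
z_β = 0.36 · √(142/2) - 2.326
z_β = 0.36 · 8.426 - 2.326
z_β = 0.707

Power = Φ(z_β) = Φ(0.707) ≈ 0.760

Effect size d = 0.36 is small by Cohen's convention (0.2/0.5/0.8).

Threshold: power ≥ 0.80 is conventionally adequate.
Power ≈ 0.76 → the study is underpowered (power < 0.80).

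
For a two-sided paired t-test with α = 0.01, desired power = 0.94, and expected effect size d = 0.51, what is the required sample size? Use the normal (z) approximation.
n = 66 pairs

Sample size formula (paired t-test, normal approximation):
n = ((z_{α/2} + z_β) / d)²

z_{α/2} = 2.576 (for α = 0.01, two-sided)
z_β = 1.555 (for power = 0.94)
d = 0.51

n = ((2.576 + 1.555) / 0.51)²
n = (8.100)²
n ≈ 65.61
Round up to the next whole number: n = 66 pairs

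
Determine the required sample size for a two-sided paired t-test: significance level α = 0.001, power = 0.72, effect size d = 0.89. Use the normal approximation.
n = 19 pairs

Sample size formula (paired t-test, normal approximation):
n = ((z_{α/2} + z_β) / d)²

z_{α/2} = 3.291 (for α = 0.001, two-sided)
z_β = 0.583 (for power = 0.72)
d = 0.89

n = ((3.291 + 0.583) / 0.89)²
n = (4.353)²
n ≈ 18.95
Round up to the next whole number: n = 19 pairs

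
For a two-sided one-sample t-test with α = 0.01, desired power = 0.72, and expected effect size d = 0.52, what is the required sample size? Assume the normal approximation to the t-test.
n = 37

Sample size formula (one-sample t-test, normal approximation):
n = ((z_{α/2} + z_β) / d)²

z_{α/2} = 2.576 (for α = 0.01, two-sided)
z_β = 0.583 (for power = 0.72)
d = 0.52

n = ((2.576 + 0.583) / 0.52)²
n = (6.075)²
n ≈ 36.91
Round up to the next whole number: n = 37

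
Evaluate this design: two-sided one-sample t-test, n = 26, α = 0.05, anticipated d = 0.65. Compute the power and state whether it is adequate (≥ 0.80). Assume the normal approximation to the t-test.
Power ≈ 0.91; the study is adequately powered (power ≥ 0.80)

Power calculation (one-sample t-test, normal approximation):
z_β = d · √n - z_{α/2}
z_β = 0.65 · √26 - 1.960
z_β = 0.65 · 5.099 - 1.960
z_β = 1.354

Power = Φ(z_β) = Φ(1.354) ≈ 0.912

Effect size d = 0.65 is medium by Cohen's convention (0.2/0.5/0.8).

Threshold: power ≥ 0.80 is conventionally adequate.
Power ≈ 0.91 → the study is adequately powered (power ≥ 0.80).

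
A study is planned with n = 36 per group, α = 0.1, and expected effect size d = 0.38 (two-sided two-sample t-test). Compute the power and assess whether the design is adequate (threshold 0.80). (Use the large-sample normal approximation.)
Power ≈ 0.49; the study is underpowered (power < 0.80)

Power calculation (two-sample t-test, normal approximation):
z_β = d · √(n/2) - z_{α/2}
z_β = 0.38 · √(36/2) - 1.645
z_β = 0.38 · 4.243 - 1.645
z_β = -0.033

Power = Φ(z_β) = Φ(-0.033) ≈ 0.487

Effect size d = 0.38 is small by Cohen's convention (0.2/0.5/0.8).

Threshold: power ≥ 0.80 is conventionally adequate.
Power ≈ 0.49 → the study is underpowered (power < 0.80).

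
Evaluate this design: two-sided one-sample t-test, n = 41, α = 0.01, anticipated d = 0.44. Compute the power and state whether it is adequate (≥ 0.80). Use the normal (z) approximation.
Power ≈ 0.60; the study is underpowered (power < 0.80)

Power calculation (one-sample t-test, normal approximation):
z_β = d · √n - z_{α/2}
z_β = 0.44 · √41 - 2.576
z_β = 0.44 · 6.403 - 2.576
z_β = 0.242

Power = Φ(z_β) = Φ(0.242) ≈ 0.595

Effect size d = 0.44 is small by Cohen's convention (0.2/0.5/0.8).

Threshold: power ≥ 0.80 is conventionally adequate.
Power ≈ 0.60 → the study is underpowered (power < 0.80).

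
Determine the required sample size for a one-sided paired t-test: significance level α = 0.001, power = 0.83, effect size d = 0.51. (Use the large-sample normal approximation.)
n = 63 pairs

Sample size formula (paired t-test, normal approximation):
n = ((z_α + z_β) / d)²

z_α = 3.090 (for α = 0.001, one-sided)
z_β = 0.954 (for power = 0.83)
d = 0.51

n = ((3.090 + 0.954) / 0.51)²
n = (7.929)²
n ≈ 62.87
Round up to the next whole number: n = 63 pairs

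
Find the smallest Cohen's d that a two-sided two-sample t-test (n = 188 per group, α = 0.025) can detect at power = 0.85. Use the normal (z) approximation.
d ≈ 0.34

Minimum detectable effect (two-sample t-test, normal approximation):
d = (z_{α/2} + z_β) / √(n/2)
d = (2.241 + 1.036) / √(188/2)
d = 3.278 / 9.695
d ≈ 0.34

By Cohen's convention (0.2 small / 0.5 medium / 0.8 large): small effect.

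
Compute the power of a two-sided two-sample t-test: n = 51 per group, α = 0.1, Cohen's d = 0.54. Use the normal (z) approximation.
Power ≈ 0.86

Power calculation (two-sample t-test, normal approximation):
z_β = d · √(n/2) - z_{α/2}
z_β = 0.54 · √(51/2) - 1.645
z_β = 0.54 · 5.050 - 1.645
z_β = 1.082

Power = Φ(z_β) = Φ(1.082) ≈ 0.860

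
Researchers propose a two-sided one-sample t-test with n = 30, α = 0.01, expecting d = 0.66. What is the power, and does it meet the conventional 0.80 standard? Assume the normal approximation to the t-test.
Power ≈ 0.85; the study is adequately powered (power ≥ 0.80)

Power calculation (one-sample t-test, normal approximation):
z_β = d · √n - z_{α/2}
z_β = 0.66 · √30 - 2.576
z_β = 0.66 · 5.477 - 2.576
z_β = 1.039

Power = Φ(z_β) = Φ(1.039) ≈ 0.851

Effect size d = 0.66 is medium by Cohen's convention (0.2/0.5/0.8).

Threshold: power ≥ 0.80 is conventionally adequate.
Power ≈ 0.85 → the study is adequately powered (power ≥ 0.80).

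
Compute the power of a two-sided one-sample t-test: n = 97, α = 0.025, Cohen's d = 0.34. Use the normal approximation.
Power ≈ 0.87

Power calculation (one-sample t-test, normal approximation):
z_β = d · √n - z_{α/2}
z_β = 0.34 · √97 - 2.241
z_β = 0.34 · 9.849 - 2.241
z_β = 1.107

Power = Φ(z_β) = Φ(1.107) ≈ 0.866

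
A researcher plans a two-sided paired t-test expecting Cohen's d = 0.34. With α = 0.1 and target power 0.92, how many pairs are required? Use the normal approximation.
n = 81 pairs

Sample size formula (paired t-test, normal approximation):
n = ((z_{α/2} + z_β) / d)²

z_{α/2} = 1.645 (for α = 0.1, two-sided)
z_β = 1.405 (for power = 0.92)
d = 0.34

n = ((1.645 + 1.405) / 0.34)²
n = (8.971)²
n ≈ 80.48
Round up to the next whole number: n = 81 pairs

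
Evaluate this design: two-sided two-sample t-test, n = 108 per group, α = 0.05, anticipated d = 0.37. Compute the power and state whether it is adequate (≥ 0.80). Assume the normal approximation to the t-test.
Power ≈ 0.78; the study is underpowered (power < 0.80)

Power calculation (two-sample t-test, normal approximation):
z_β = d · √(n/2) - z_{α/2}
z_β = 0.37 · √(108/2) - 1.960
z_β = 0.37 · 7.348 - 1.960
z_β = 0.759

Power = Φ(z_β) = Φ(0.759) ≈ 0.776

Effect size d = 0.37 is small by Cohen's convention (0.2/0.5/0.8).

Threshold: power ≥ 0.80 is conventionally adequate.
Power ≈ 0.78 → the study is underpowered (power < 0.80).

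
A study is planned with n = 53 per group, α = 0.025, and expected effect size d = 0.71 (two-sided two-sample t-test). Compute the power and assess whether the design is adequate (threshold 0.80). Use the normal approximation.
Power ≈ 0.92; the study is adequately powered (power ≥ 0.80)

Power calculation (two-sample t-test, normal approximation):
z_β = d · √(n/2) - z_{α/2}
z_β = 0.71 · √(53/2) - 2.241
z_β = 0.71 · 5.148 - 2.241
z_β = 1.414

Power = Φ(z_β) = Φ(1.414) ≈ 0.921

Effect size d = 0.71 is medium by Cohen's convention (0.2/0.5/0.8).

Threshold: power ≥ 0.80 is conventionally adequate.
Power ≈ 0.92 → the study is adequately powered (power ≥ 0.80).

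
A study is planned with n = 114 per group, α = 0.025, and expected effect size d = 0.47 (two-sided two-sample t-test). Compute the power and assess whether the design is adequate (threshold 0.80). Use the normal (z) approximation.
Power ≈ 0.90; the study is adequately powered (power ≥ 0.80)

Power calculation (two-sample t-test, normal approximation):
z_β = d · √(n/2) - z_{α/2}
z_β = 0.47 · √(114/2) - 2.241
z_β = 0.47 · 7.550 - 2.241
z_β = 1.307

Power = Φ(z_β) = Φ(1.307) ≈ 0.904

Effect size d = 0.47 is small by Cohen's convention (0.2/0.5/0.8).

Threshold: power ≥ 0.80 is conventionally adequate.
Power ≈ 0.90 → the study is adequately powered (power ≥ 0.80).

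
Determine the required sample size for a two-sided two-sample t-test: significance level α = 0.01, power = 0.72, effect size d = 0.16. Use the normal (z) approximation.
n = 780 per group

Sample size formula (two-sample t-test, normal approximation):
n = 2 · ((z_{α/2} + z_β) / d)²

z_{α/2} = 2.576 (for α = 0.01, two-sided)
z_β = 0.583 (for power = 0.72)
d = 0.16

n = 2 · ((2.576 + 0.583) / 0.16)²
n = 2 · (19.744)²
n ≈ 779.65
Round up to the next whole number: n = 780 per group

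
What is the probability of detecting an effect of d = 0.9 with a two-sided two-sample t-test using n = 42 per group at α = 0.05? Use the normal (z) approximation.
Power ≈ 0.98

Power calculation (two-sample t-test, normal approximation):
z_β = d · √(n/2) - z_{α/2}
z_β = 0.9 · √(42/2) - 1.960
z_β = 0.9 · 4.583 - 1.960
z_β = 2.164

Power = Φ(z_β) = Φ(2.164) ≈ 0.985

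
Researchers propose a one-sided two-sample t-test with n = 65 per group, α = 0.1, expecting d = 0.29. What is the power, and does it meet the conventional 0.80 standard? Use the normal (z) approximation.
Power ≈ 0.64; the study is underpowered (power < 0.80)

Power calculation (two-sample t-test, normal approximation):
z_β = d · √(n/2) - z_α
z_β = 0.29 · √(65/2) - 1.282
z_β = 0.29 · 5.701 - 1.282
z_β = 0.372

Power = Φ(z_β) = Φ(0.372) ≈ 0.645

Effect size d = 0.29 is small by Cohen's convention (0.2/0.5/0.8).

Threshold: power ≥ 0.80 is conventionally adequate.
Power ≈ 0.64 → the study is underpowered (power < 0.80).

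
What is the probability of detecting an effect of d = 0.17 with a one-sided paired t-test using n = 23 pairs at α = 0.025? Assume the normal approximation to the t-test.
Power ≈ 0.13

Power calculation (paired t-test, normal approximation):
z_β = d · √n - z_α
z_β = 0.17 · √23 - 1.960
z_β = 0.17 · 4.796 - 1.960
z_β = -1.145

Power = Φ(z_β) = Φ(-1.145) ≈ 0.126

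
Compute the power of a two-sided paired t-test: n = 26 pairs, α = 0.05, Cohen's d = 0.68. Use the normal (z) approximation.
Power ≈ 0.93

Power calculation (paired t-test, normal approximation):
z_β = d · √n - z_{α/2}
z_β = 0.68 · √26 - 1.960
z_β = 0.68 · 5.099 - 1.960
z_β = 1.507

Power = Φ(z_β) = Φ(1.507) ≈ 0.934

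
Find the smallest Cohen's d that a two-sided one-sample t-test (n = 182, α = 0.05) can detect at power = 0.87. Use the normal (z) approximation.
d ≈ 0.23

Minimum detectable effect (one-sample t-test, normal approximation):
d = (z_{α/2} + z_β) / √n
d = (1.960 + 1.126) / √182
d = 3.086 / 13.491
d ≈ 0.23

By Cohen's convention (0.2 small / 0.5 medium / 0.8 large): small effect.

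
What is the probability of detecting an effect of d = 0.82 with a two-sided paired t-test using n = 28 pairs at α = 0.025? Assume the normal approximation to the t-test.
Power ≈ 0.98

Power calculation (paired t-test, normal approximation):
z_β = d · √n - z_{α/2}
z_β = 0.82 · √28 - 2.241
z_β = 0.82 · 5.292 - 2.241
z_β = 2.098

Power = Φ(z_β) = Φ(2.098) ≈ 0.982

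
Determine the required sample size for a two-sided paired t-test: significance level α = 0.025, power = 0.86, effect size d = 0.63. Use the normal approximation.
n = 28 pairs

Sample size formula (paired t-test, normal approximation):
n = ((z_{α/2} + z_β) / d)²

z_{α/2} = 2.241 (for α = 0.025, two-sided)
z_β = 1.080 (for power = 0.86)
d = 0.63

n = ((2.241 + 1.080) / 0.63)²
n = (5.271)²
n ≈ 27.78
Round up to the next whole number: n = 28 pairs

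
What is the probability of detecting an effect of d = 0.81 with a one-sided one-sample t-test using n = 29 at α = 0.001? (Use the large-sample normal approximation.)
Power ≈ 0.90

Power calculation (one-sample t-test, normal approximation):
z_β = d · √n - z_α
z_β = 0.81 · √29 - 3.090
z_β = 0.81 · 5.385 - 3.090
z_β = 1.272

Power = Φ(z_β) = Φ(1.272) ≈ 0.898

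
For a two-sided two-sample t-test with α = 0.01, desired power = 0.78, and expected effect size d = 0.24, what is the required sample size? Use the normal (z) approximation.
n = 390 per group

Sample size formula (two-sample t-test, normal approximation):
n = 2 · ((z_{α/2} + z_β) / d)²

z_{α/2} = 2.576 (for α = 0.01, two-sided)
z_β = 0.772 (for power = 0.78)
d = 0.24

n = 2 · ((2.576 + 0.772) / 0.24)²
n = 2 · (13.950)²
n ≈ 389.20
Round up to the next whole number: n = 390 per group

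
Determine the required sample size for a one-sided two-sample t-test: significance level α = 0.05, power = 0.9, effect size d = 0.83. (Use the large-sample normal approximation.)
n = 25 per group

Sample size formula (two-sample t-test, normal approximation):
n = 2 · ((z_α + z_β) / d)²

z_α = 1.645 (for α = 0.05, one-sided)
z_β = 1.282 (for power = 0.9)
d = 0.83

n = 2 · ((1.645 + 1.282) / 0.83)²
n = 2 · (3.527)²
n ≈ 24.88
Round up to the next whole number: n = 25 per group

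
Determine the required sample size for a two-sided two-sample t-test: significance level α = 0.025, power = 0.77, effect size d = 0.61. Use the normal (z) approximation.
n = 48 per group

Sample size formula (two-sample t-test, normal approximation):
n = 2 · ((z_{α/2} + z_β) / d)²

z_{α/2} = 2.241 (for α = 0.025, two-sided)
z_β = 0.739 (for power = 0.77)
d = 0.61

n = 2 · ((2.241 + 0.739) / 0.61)²
n = 2 · (4.885)²
n ≈ 47.73
Round up to the next whole number: n = 48 per group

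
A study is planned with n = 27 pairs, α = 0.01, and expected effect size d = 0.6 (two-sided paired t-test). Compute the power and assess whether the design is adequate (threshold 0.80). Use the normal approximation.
Power ≈ 0.71; the study is underpowered (power < 0.80)

Power calculation (paired t-test, normal approximation):
z_β = d · √n - z_{α/2}
z_β = 0.6 · √27 - 2.576
z_β = 0.6 · 5.196 - 2.576
z_β = 0.542

Power = Φ(z_β) = Φ(0.542) ≈ 0.706

Effect size d = 0.6 is medium by Cohen's convention (0.2/0.5/0.8).

Threshold: power ≥ 0.80 is conventionally adequate.
Power ≈ 0.71 → the study is underpowered (power < 0.80).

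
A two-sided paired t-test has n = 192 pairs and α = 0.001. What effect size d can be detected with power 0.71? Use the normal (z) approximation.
d ≈ 0.28

Minimum detectable effect (paired t-test, normal approximation):
d = (z_{α/2} + z_β) / √n
d = (3.291 + 0.553) / √192
d = 3.844 / 13.856
d ≈ 0.28

By Cohen's convention (0.2 small / 0.5 medium / 0.8 large): small effect.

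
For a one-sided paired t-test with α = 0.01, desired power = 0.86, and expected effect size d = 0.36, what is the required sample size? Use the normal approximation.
n = 90 pairs

Sample size formula (paired t-test, normal approximation):
n = ((z_α + z_β) / d)²

z_α = 2.326 (for α = 0.01, one-sided)
z_β = 1.080 (for power = 0.86)
d = 0.36

n = ((2.326 + 1.080) / 0.36)²
n = (9.461)²
n ≈ 89.51
Round up to the next whole number: n = 90 pairs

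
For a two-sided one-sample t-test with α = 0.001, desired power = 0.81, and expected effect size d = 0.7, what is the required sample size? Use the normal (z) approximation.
n = 36

Sample size formula (one-sample t-test, normal approximation):
n = ((z_{α/2} + z_β) / d)²

z_{α/2} = 3.291 (for α = 0.001, two-sided)
z_β = 0.878 (for power = 0.81)
d = 0.7

n = ((3.291 + 0.878) / 0.7)²
n = (5.956)²
n ≈ 35.47
Round up to the next whole number: n = 36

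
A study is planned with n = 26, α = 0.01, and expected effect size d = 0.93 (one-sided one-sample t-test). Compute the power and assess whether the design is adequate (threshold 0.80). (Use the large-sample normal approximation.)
Power ≈ 0.99; the study is adequately powered (power ≥ 0.80)

Power calculation (one-sample t-test, normal approximation):
z_β = d · √n - z_α
z_β = 0.93 · √26 - 2.326
z_β = 0.93 · 5.099 - 2.326
z_β = 2.416

Power = Φ(z_β) = Φ(2.416) ≈ 0.992

Effect size d = 0.93 is large by Cohen's convention (0.2/0.5/0.8).

Threshold: power ≥ 0.80 is conventionally adequate.
Power ≈ 0.99 → the study is adequately powered (power ≥ 0.80).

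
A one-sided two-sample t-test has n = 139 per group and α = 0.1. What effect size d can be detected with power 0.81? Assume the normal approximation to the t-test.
d ≈ 0.26

Minimum detectable effect (two-sample t-test, normal approximation):
d = (z_α + z_β) / √(n/2)
d = (1.282 + 0.878) / √(139/2)
d = 2.159 / 8.337
d ≈ 0.26

By Cohen's convention (0.2 small / 0.5 medium / 0.8 large): small effect.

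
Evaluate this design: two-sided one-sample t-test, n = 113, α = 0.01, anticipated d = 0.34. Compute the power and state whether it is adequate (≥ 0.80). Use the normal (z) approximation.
Power ≈ 0.85; the study is adequately powered (power ≥ 0.80)

Power calculation (one-sample t-test, normal approximation):
z_β = d · √n - z_{α/2}
z_β = 0.34 · √113 - 2.576
z_β = 0.34 · 10.630 - 2.576
z_β = 1.038

Power = Φ(z_β) = Φ(1.038) ≈ 0.850

Effect size d = 0.34 is small by Cohen's convention (0.2/0.5/0.8).

Threshold: power ≥ 0.80 is conventionally adequate.
Power ≈ 0.85 → the study is adequately powered (power ≥ 0.80).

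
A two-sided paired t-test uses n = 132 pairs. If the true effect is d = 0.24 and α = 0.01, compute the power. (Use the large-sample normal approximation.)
Power ≈ 0.57

Power calculation (paired t-test, normal approximation):
z_β = d · √n - z_{α/2}
z_β = 0.24 · √132 - 2.576
z_β = 0.24 · 11.489 - 2.576
z_β = 0.182

Power = Φ(z_β) = Φ(0.182) ≈ 0.572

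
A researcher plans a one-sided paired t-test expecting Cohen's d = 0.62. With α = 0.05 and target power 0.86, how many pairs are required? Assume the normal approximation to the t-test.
n = 20 pairs

Sample size formula (paired t-test, normal approximation):
n = ((z_α + z_β) / d)²

z_α = 1.645 (for α = 0.05, one-sided)
z_β = 1.080 (for power = 0.86)
d = 0.62

n = ((1.645 + 1.080) / 0.62)²
n = (4.395)²
n ≈ 19.32
Round up to the next whole number: n = 20 pairs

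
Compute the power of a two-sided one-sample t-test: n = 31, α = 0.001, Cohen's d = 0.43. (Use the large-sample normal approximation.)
Power ≈ 0.19

Power calculation (one-sample t-test, normal approximation):
z_β = d · √n - z_{α/2}
z_β = 0.43 · √31 - 3.291
z_β = 0.43 · 5.568 - 3.291
z_β = -0.896

Power = Φ(z_β) = Φ(-0.896) ≈ 0.185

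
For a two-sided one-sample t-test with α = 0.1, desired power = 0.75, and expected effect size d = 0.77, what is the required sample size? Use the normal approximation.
n = 10

Sample size formula (one-sample t-test, normal approximation):
n = ((z_{α/2} + z_β) / d)²

z_{α/2} = 1.645 (for α = 0.1, two-sided)
z_β = 0.674 (for power = 0.75)
d = 0.77

n = ((1.645 + 0.674) / 0.77)²
n = (3.012)²
n ≈ 9.07
Round up to the next whole number: n = 10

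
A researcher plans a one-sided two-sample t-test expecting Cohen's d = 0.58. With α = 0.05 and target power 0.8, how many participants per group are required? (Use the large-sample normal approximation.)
n = 37 per group

Sample size formula (two-sample t-test, normal approximation):
n = 2 · ((z_α + z_β) / d)²

z_α = 1.645 (for α = 0.05, one-sided)
z_β = 0.842 (for power = 0.8)
d = 0.58

n = 2 · ((1.645 + 0.842) / 0.58)²
n = 2 · (4.288)²
n ≈ 36.77
Round up to the next whole number: n = 37 per group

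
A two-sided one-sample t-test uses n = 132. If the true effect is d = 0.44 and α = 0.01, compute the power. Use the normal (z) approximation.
Power ≈ 0.99

Power calculation (one-sample t-test, normal approximation):
z_β = d · √n - z_{α/2}
z_β = 0.44 · √132 - 2.576
z_β = 0.44 · 11.489 - 2.576
z_β = 2.479

Power = Φ(z_β) = Φ(2.479) ≈ 0.993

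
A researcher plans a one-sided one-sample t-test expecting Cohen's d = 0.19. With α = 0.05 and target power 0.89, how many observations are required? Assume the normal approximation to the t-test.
n = 229

Sample size formula (one-sample t-test, normal approximation):
n = ((z_α + z_β) / d)²

z_α = 1.645 (for α = 0.05, one-sided)
z_β = 1.227 (for power = 0.89)
d = 0.19

n = ((1.645 + 1.227) / 0.19)²
n = (15.116)²
n ≈ 228.49
Round up to the next whole number: n = 229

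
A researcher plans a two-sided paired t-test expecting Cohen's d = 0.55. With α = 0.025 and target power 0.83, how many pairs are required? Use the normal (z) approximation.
n = 34 pairs

Sample size formula (paired t-test, normal approximation):
n = ((z_{α/2} + z_β) / d)²

z_{α/2} = 2.241 (for α = 0.025, two-sided)
z_β = 0.954 (for power = 0.83)
d = 0.55

n = ((2.241 + 0.954) / 0.55)²
n = (5.809)²
n ≈ 33.74
Round up to the next whole number: n = 34 pairs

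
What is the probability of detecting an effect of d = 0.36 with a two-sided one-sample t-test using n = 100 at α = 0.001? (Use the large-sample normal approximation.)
Power ≈ 0.62

Power calculation (one-sample t-test, normal approximation):
z_β = d · √n - z_{α/2}
z_β = 0.36 · √100 - 3.291
z_β = 0.36 · 10.000 - 3.291
z_β = 0.309

Power = Φ(z_β) = Φ(0.309) ≈ 0.622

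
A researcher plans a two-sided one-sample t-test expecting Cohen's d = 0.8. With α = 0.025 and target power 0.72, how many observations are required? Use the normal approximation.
n = 13

Sample size formula (one-sample t-test, normal approximation):
n = ((z_{α/2} + z_β) / d)²

z_{α/2} = 2.241 (for α = 0.025, two-sided)
z_β = 0.583 (for power = 0.72)
d = 0.8

n = ((2.241 + 0.583) / 0.8)²
n = (3.530)²
n ≈ 12.46
Round up to the next whole number: n = 13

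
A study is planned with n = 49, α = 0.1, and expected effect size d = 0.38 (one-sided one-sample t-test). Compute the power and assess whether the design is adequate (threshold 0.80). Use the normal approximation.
Power ≈ 0.92; the study is adequately powered (power ≥ 0.80)

Power calculation (one-sample t-test, normal approximation):
z_β = d · √n - z_α
z_β = 0.38 · √49 - 1.282
z_β = 0.38 · 7.000 - 1.282
z_β = 1.378

Power = Φ(z_β) = Φ(1.378) ≈ 0.916

Effect size d = 0.38 is small by Cohen's convention (0.2/0.5/0.8).

Threshold: power ≥ 0.80 is conventionally adequate.
Power ≈ 0.92 → the study is adequately powered (power ≥ 0.80).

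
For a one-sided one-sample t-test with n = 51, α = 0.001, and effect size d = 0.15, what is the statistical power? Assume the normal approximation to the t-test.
Power ≈ 0.02

Power calculation (one-sample t-test, normal approximation):
z_β = d · √n - z_α
z_β = 0.15 · √51 - 3.090
z_β = 0.15 · 7.141 - 3.090
z_β = -2.019

Power = Φ(z_β) = Φ(-2.019) ≈ 0.022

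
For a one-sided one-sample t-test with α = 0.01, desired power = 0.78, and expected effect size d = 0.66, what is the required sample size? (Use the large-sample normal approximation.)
n = 23

Sample size formula (one-sample t-test, normal approximation):
n = ((z_α + z_β) / d)²

z_α = 2.326 (for α = 0.01, one-sided)
z_β = 0.772 (for power = 0.78)
d = 0.66

n = ((2.326 + 0.772) / 0.66)²
n = (4.694)²
n ≈ 22.03
Round up to the next whole number: n = 23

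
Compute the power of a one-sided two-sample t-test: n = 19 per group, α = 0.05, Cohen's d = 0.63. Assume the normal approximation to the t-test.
Power ≈ 0.62

Power calculation (two-sample t-test, normal approximation):
z_β = d · √(n/2) - z_α
z_β = 0.63 · √(19/2) - 1.645
z_β = 0.63 · 3.082 - 1.645
z_β = 0.297

Power = Φ(z_β) = Φ(0.297) ≈ 0.617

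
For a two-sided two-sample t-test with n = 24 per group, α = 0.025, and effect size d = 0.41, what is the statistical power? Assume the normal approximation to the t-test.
Power ≈ 0.21

Power calculation (two-sample t-test, normal approximation):
z_β = d · √(n/2) - z_{α/2}
z_β = 0.41 · √(24/2) - 2.241
z_β = 0.41 · 3.464 - 2.241
z_β = -0.821

Power = Φ(z_β) = Φ(-0.821) ≈ 0.206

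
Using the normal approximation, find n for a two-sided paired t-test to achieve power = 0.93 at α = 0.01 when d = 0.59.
n = 48 pairs

Sample size formula (paired t-test, normal approximation):
n = ((z_{α/2} + z_β) / d)²

z_{α/2} = 2.576 (for α = 0.01, two-sided)
z_β = 1.476 (for power = 0.93)
d = 0.59

n = ((2.576 + 1.476) / 0.59)²
n = (6.868)²
n ≈ 47.17
Round up to the next whole number: n = 48 pairs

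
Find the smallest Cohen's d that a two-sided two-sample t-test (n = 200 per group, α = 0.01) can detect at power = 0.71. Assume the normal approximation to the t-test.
d ≈ 0.31

Minimum detectable effect (two-sample t-test, normal approximation):
d = (z_{α/2} + z_β) / √(n/2)
d = (2.576 + 0.553) / √(200/2)
d = 3.129 / 10.000
d ≈ 0.31

By Cohen's convention (0.2 small / 0.5 medium / 0.8 large): small effect.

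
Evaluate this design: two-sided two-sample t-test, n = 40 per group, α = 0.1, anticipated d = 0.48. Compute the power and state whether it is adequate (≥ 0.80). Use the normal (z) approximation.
Power ≈ 0.69; the study is underpowered (power < 0.80)

Power calculation (two-sample t-test, normal approximation):
z_β = d · √(n/2) - z_{α/2}
z_β = 0.48 · √(40/2) - 1.645
z_β = 0.48 · 4.472 - 1.645
z_β = 0.502

Power = Φ(z_β) = Φ(0.502) ≈ 0.692

Effect size d = 0.48 is small by Cohen's convention (0.2/0.5/0.8).

Threshold: power ≥ 0.80 is conventionally adequate.
Power ≈ 0.69 → the study is underpowered (power < 0.80).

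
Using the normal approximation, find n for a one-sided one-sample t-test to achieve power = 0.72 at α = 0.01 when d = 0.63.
n = 22

Sample size formula (one-sample t-test, normal approximation):
n = ((z_α + z_β) / d)²

z_α = 2.326 (for α = 0.01, one-sided)
z_β = 0.583 (for power = 0.72)
d = 0.63

n = ((2.326 + 0.583) / 0.63)²
n = (4.617)²
n ≈ 21.32
Round up to the next whole number: n = 22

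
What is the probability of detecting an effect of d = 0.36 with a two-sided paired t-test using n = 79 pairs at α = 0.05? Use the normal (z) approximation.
Power ≈ 0.89

Power calculation (paired t-test, normal approximation):
z_β = d · √n - z_{α/2}
z_β = 0.36 · √79 - 1.960
z_β = 0.36 · 8.888 - 1.960
z_β = 1.240

Power = Φ(z_β) = Φ(1.240) ≈ 0.892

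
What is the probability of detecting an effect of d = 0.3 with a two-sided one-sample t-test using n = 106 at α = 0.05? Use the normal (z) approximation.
Power ≈ 0.87

Power calculation (one-sample t-test, normal approximation):
z_β = d · √n - z_{α/2}
z_β = 0.3 · √106 - 1.960
z_β = 0.3 · 10.296 - 1.960
z_β = 1.129

Power = Φ(z_β) = Φ(1.129) ≈ 0.870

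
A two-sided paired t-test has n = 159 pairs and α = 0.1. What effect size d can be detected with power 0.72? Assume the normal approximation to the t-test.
d ≈ 0.18

Minimum detectable effect (paired t-test, normal approximation):
d = (z_{α/2} + z_β) / √n
d = (1.645 + 0.583) / √159
d = 2.228 / 12.610
d ≈ 0.18

By Cohen's convention (0.2 small / 0.5 medium / 0.8 large): very small effect.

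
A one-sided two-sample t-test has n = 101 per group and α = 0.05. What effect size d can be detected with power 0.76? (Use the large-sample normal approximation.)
d ≈ 0.33

Minimum detectable effect (two-sample t-test, normal approximation):
d = (z_α + z_β) / √(n/2)
d = (1.645 + 0.706) / √(101/2)
d = 2.351 / 7.106
d ≈ 0.33

By Cohen's convention (0.2 small / 0.5 medium / 0.8 large): small effect.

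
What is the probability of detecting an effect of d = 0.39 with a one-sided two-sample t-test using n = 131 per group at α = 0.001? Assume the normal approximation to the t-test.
Power ≈ 0.53

Power calculation (two-sample t-test, normal approximation):
z_β = d · √(n/2) - z_α
z_β = 0.39 · √(131/2) - 3.090
z_β = 0.39 · 8.093 - 3.090
z_β = 0.066

Power = Φ(z_β) = Φ(0.066) ≈ 0.526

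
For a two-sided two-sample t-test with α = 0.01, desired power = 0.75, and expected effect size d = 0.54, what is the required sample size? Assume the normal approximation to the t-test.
n = 73 per group

Sample size formula (two-sample t-test, normal approximation):
n = 2 · ((z_{α/2} + z_β) / d)²

z_{α/2} = 2.576 (for α = 0.01, two-sided)
z_β = 0.674 (for power = 0.75)
d = 0.54

n = 2 · ((2.576 + 0.674) / 0.54)²
n = 2 · (6.019)²
n ≈ 72.46
Round up to the next whole number: n = 73 per group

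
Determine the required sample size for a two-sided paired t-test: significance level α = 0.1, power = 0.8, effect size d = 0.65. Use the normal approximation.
n = 15 pairs

Sample size formula (paired t-test, normal approximation):
n = ((z_{α/2} + z_β) / d)²

z_{α/2} = 1.645 (for α = 0.1, two-sided)
z_β = 0.842 (for power = 0.8)
d = 0.65

n = ((1.645 + 0.842) / 0.65)²
n = (3.826)²
n ≈ 14.64
Round up to the next whole number: n = 15 pairs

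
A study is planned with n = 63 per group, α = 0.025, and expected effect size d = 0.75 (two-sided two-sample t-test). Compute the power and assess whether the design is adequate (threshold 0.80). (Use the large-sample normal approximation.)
Power ≈ 0.98; the study is adequately powered (power ≥ 0.80)

Power calculation (two-sample t-test, normal approximation):
z_β = d · √(n/2) - z_{α/2}
z_β = 0.75 · √(63/2) - 2.241
z_β = 0.75 · 5.612 - 2.241
z_β = 1.968

Power = Φ(z_β) = Φ(1.968) ≈ 0.975

Effect size d = 0.75 is medium by Cohen's convention (0.2/0.5/0.8).

Threshold: power ≥ 0.80 is conventionally adequate.
Power ≈ 0.98 → the study is adequately powered (power ≥ 0.80).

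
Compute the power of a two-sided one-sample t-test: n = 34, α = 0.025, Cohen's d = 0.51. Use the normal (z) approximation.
Power ≈ 0.77

Power calculation (one-sample t-test, normal approximation):
z_β = d · √n - z_{α/2}
z_β = 0.51 · √34 - 2.241
z_β = 0.51 · 5.831 - 2.241
z_β = 0.732

Power = Φ(z_β) = Φ(0.732) ≈ 0.768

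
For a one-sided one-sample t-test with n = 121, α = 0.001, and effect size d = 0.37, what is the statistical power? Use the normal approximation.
Power ≈ 0.84

Power calculation (one-sample t-test, normal approximation):
z_β = d · √n - z_α
z_β = 0.37 · √121 - 3.090
z_β = 0.37 · 11.000 - 3.090
z_β = 0.980

Power = Φ(z_β) = Φ(0.980) ≈ 0.836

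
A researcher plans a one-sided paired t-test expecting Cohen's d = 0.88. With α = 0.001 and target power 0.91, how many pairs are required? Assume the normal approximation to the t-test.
n = 26 pairs

Sample size formula (paired t-test, normal approximation):
n = ((z_α + z_β) / d)²

z_α = 3.090 (for α = 0.001, one-sided)
z_β = 1.341 (for power = 0.91)
d = 0.88

n = ((3.090 + 1.341) / 0.88)²
n = (5.035)²
n ≈ 25.35
Round up to the next whole number: n = 26 pairs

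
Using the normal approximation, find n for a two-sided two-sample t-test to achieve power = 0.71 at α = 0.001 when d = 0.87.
n = 40 per group

Sample size formula (two-sample t-test, normal approximation):
n = 2 · ((z_{α/2} + z_β) / d)²

z_{α/2} = 3.291 (for α = 0.001, two-sided)
z_β = 0.553 (for power = 0.71)
d = 0.87

n = 2 · ((3.291 + 0.553) / 0.87)²
n = 2 · (4.418)²
n ≈ 39.04
Round up to the next whole number: n = 40 per group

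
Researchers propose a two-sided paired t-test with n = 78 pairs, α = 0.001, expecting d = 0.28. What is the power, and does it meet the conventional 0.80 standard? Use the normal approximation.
Power ≈ 0.21; the study is underpowered (power < 0.80)

Power calculation (paired t-test, normal approximation):
z_β = d · √n - z_{α/2}
z_β = 0.28 · √78 - 3.291
z_β = 0.28 · 8.832 - 3.291
z_β = -0.818

Power = Φ(z_β) = Φ(-0.818) ≈ 0.207

Effect size d = 0.28 is small by Cohen's convention (0.2/0.5/0.8).

Threshold: power ≥ 0.80 is conventionally adequate.
Power ≈ 0.21 → the study is underpowered (power < 0.80).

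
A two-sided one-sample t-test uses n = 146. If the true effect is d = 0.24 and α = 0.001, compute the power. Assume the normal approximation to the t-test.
Power ≈ 0.35

Power calculation (one-sample t-test, normal approximation):
z_β = d · √n - z_{α/2}
z_β = 0.24 · √146 - 3.291
z_β = 0.24 · 12.083 - 3.291
z_β = -0.391

Power = Φ(z_β) = Φ(-0.391) ≈ 0.348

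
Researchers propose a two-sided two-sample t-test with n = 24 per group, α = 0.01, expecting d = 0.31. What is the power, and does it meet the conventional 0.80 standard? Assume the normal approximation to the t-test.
Power ≈ 0.07; the study is underpowered (power < 0.80)

Power calculation (two-sample t-test, normal approximation):
z_β = d · √(n/2) - z_{α/2}
z_β = 0.31 · √(24/2) - 2.576
z_β = 0.31 · 3.464 - 2.576
z_β = -1.502

Power = Φ(z_β) = Φ(-1.502) ≈ 0.067

Effect size d = 0.31 is small by Cohen's convention (0.2/0.5/0.8).

Threshold: power ≥ 0.80 is conventionally adequate.
Power ≈ 0.07 → the study is underpowered (power < 0.80).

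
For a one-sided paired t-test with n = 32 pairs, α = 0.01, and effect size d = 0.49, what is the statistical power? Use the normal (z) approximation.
Power ≈ 0.67

Power calculation (paired t-test, normal approximation):
z_β = d · √n - z_α
z_β = 0.49 · √32 - 2.326
z_β = 0.49 · 5.657 - 2.326
z_β = 0.446

Power = Φ(z_β) = Φ(0.446) ≈ 0.672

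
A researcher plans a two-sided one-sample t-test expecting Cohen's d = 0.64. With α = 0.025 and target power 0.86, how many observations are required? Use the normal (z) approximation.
n = 27

Sample size formula (one-sample t-test, normal approximation):
n = ((z_{α/2} + z_β) / d)²

z_{α/2} = 2.241 (for α = 0.025, two-sided)
z_β = 1.080 (for power = 0.86)
d = 0.64

n = ((2.241 + 1.080) / 0.64)²
n = (5.189)²
n ≈ 26.93
Round up to the next whole number: n = 27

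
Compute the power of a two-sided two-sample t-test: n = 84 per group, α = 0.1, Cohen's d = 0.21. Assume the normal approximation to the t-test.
Power ≈ 0.39

Power calculation (two-sample t-test, normal approximation):
z_β = d · √(n/2) - z_{α/2}
z_β = 0.21 · √(84/2) - 1.645
z_β = 0.21 · 6.481 - 1.645
z_β = -0.284

Power = Φ(z_β) = Φ(-0.284) ≈ 0.388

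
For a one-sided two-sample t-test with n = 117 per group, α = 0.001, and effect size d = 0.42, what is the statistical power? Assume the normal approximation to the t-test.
Power ≈ 0.55

Power calculation (two-sample t-test, normal approximation):
z_β = d · √(n/2) - z_α
z_β = 0.42 · √(117/2) - 3.090
z_β = 0.42 · 7.649 - 3.090
z_β = 0.122

Power = Φ(z_β) = Φ(0.122) ≈ 0.549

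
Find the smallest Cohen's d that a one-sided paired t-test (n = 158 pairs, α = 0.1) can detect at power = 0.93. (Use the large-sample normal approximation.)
d ≈ 0.22

Minimum detectable effect (paired t-test, normal approximation):
d = (z_α + z_β) / √n
d = (1.282 + 1.476) / √158
d = 2.757 / 12.570
d ≈ 0.22

By Cohen's convention (0.2 small / 0.5 medium / 0.8 large): small effect.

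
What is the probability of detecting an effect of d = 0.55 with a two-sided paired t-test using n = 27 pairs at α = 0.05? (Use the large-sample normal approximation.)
Power ≈ 0.82

Power calculation (paired t-test, normal approximation):
z_β = d · √n - z_{α/2}
z_β = 0.55 · √27 - 1.960
z_β = 0.55 · 5.196 - 1.960
z_β = 0.898

Power = Φ(z_β) = Φ(0.898) ≈ 0.815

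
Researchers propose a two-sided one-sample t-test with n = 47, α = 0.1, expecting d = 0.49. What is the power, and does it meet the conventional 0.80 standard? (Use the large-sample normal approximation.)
Power ≈ 0.96; the study is adequately powered (power ≥ 0.80)

Power calculation (one-sample t-test, normal approximation):
z_β = d · √n - z_{α/2}
z_β = 0.49 · √47 - 1.645
z_β = 0.49 · 6.856 - 1.645
z_β = 1.714

Power = Φ(z_β) = Φ(1.714) ≈ 0.957

Effect size d = 0.49 is small by Cohen's convention (0.2/0.5/0.8).

Threshold: power ≥ 0.80 is conventionally adequate.
Power ≈ 0.96 → the study is adequately powered (power ≥ 0.80).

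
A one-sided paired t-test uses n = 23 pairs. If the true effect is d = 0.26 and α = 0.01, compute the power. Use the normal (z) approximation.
Power ≈ 0.14

Power calculation (paired t-test, normal approximation):
z_β = d · √n - z_α
z_β = 0.26 · √23 - 2.326
z_β = 0.26 · 4.796 - 2.326
z_β = -1.079

Power = Φ(z_β) = Φ(-1.079) ≈ 0.140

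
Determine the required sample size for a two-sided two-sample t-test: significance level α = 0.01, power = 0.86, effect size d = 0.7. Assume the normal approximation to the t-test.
n = 55 per group

Sample size formula (two-sample t-test, normal approximation):
n = 2 · ((z_{α/2} + z_β) / d)²

z_{α/2} = 2.576 (for α = 0.01, two-sided)
z_β = 1.080 (for power = 0.86)
d = 0.7

n = 2 · ((2.576 + 1.080) / 0.7)²
n = 2 · (5.223)²
n ≈ 54.56
Round up to the next whole number: n = 55 per group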